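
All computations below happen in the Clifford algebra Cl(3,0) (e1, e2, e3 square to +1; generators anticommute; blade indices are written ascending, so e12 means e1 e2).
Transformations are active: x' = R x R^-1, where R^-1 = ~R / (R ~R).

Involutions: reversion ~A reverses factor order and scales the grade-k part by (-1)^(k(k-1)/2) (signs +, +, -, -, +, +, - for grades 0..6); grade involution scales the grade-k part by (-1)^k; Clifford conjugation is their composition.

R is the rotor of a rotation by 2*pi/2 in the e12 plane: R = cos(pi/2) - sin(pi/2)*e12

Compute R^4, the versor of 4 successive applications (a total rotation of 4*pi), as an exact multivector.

Half-angle bookkeeping: 4 applications in e12 add up to rotor phase 4*pi/2 = 2*pi, so R^4 = cos(2*pi) - sin(2*pi)*e12.
cos(2*pi) = 1 and sin(2*pi) = 0, so R^4 = 1. The total rotation 4*pi is 2 full turns, so every vector returns to itself, yet the rotor is +1, back on the identity sheet (an even number of 2*pi turns).
Answer: 1


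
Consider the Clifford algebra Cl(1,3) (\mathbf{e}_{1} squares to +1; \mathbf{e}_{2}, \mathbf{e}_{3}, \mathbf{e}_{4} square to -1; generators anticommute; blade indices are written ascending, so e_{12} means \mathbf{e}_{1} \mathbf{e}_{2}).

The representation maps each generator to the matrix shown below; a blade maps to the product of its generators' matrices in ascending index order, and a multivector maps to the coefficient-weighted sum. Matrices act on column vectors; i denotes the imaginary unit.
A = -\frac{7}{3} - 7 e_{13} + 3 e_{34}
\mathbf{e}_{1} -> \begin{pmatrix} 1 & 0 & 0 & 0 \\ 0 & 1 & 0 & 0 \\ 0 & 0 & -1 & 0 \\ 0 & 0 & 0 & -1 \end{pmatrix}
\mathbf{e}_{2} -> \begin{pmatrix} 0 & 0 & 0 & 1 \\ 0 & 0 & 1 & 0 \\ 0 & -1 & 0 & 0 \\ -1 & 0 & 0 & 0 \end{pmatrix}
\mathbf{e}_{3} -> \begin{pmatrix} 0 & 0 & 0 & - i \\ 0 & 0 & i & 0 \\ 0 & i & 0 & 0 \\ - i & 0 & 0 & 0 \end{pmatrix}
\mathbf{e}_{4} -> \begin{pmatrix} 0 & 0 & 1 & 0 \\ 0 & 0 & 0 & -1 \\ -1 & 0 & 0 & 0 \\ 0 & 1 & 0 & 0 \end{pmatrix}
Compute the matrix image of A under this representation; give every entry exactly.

Bivector images (products of the table entries): rho(e_{13}) = rho(\mathbf{e}_{1})rho(\mathbf{e}_{3}) = \begin{pmatrix} 0 & 0 & 0 & - i \\ 0 & 0 & i & 0 \\ 0 & - i & 0 & 0 \\ i & 0 & 0 & 0 \end{pmatrix}; rho(e_{34}) = rho(\mathbf{e}_{3})rho(\mathbf{e}_{4}) = \begin{pmatrix} 0 & - i & 0 & 0 \\ - i & 0 & 0 & 0 \\ 0 & 0 & 0 & - i \\ 0 & 0 & - i & 0 \end{pmatrix}.
M = (-\frac{7}{3})*1 + (-7)*rho(e_{13}) + (3)*rho(e_{34}), summed entrywise (1 is the identity matrix):
Answer: \begin{pmatrix} - \frac{7}{3} & - 3 i & 0 & 7 i \\ - 3 i & - \frac{7}{3} & - 7 i & 0 \\ 0 & 7 i & - \frac{7}{3} & - 3 i \\ - 7 i & 0 & - 3 i & - \frac{7}{3} \end{pmatrix}


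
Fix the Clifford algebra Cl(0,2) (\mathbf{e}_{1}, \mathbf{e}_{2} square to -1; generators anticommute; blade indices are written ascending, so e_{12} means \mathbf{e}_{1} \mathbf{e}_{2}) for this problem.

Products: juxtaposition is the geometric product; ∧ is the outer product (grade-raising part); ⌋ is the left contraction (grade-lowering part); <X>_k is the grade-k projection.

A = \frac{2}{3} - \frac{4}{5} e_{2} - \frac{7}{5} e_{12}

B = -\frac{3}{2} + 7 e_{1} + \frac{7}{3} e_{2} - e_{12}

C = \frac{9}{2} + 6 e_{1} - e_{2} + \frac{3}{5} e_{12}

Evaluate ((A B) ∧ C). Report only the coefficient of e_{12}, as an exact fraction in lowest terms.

step 1: -\frac{8}{15} + \frac{131}{15} e_{1} - \frac{317}{45} e_{2} + \frac{211}{30} e_{12}
step 2: -\frac{12}{5} + \frac{361}{10} e_{1} - \frac{187}{6} e_{2} + \frac{19459}{300} e_{12}
Answer: \frac{19459}{300}


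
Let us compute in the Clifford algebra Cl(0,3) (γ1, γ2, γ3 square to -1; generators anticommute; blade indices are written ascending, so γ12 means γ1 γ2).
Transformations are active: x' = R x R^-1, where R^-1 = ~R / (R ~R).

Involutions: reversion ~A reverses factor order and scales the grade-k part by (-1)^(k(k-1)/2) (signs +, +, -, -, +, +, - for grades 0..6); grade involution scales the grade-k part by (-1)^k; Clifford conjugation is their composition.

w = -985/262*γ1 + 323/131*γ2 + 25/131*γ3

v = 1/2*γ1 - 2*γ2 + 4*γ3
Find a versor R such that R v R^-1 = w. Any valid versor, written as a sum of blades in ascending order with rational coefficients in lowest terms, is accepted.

R = v + w = -427/131*γ1 + 61/131*γ2 + 549/131*γ3 works: the equal norms (-81/4) guarantee its sandwich swaps v into w.
Answer: -427/131*γ1 + 61/131*γ2 + 549/131*γ3


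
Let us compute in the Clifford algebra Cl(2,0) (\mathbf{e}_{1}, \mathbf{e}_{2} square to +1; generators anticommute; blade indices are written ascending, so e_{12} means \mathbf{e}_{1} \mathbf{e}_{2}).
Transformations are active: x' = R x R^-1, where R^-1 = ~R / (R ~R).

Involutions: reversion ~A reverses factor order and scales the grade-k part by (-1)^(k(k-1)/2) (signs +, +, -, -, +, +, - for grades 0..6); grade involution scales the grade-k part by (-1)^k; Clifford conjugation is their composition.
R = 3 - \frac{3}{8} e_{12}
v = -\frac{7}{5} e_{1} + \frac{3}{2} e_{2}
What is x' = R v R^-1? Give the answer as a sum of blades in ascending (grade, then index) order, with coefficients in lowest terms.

~R = 3 + \frac{3}{8} e_{12}, and R ~R = \frac{585}{64}, so R^-1 = ~R / (\frac{585}{64}).
R v = -\frac{381}{80} e_{1} + \frac{159}{40} e_{2}
Answer: -\frac{561}{325} e_{1} + \frac{721}{650} e_{2}


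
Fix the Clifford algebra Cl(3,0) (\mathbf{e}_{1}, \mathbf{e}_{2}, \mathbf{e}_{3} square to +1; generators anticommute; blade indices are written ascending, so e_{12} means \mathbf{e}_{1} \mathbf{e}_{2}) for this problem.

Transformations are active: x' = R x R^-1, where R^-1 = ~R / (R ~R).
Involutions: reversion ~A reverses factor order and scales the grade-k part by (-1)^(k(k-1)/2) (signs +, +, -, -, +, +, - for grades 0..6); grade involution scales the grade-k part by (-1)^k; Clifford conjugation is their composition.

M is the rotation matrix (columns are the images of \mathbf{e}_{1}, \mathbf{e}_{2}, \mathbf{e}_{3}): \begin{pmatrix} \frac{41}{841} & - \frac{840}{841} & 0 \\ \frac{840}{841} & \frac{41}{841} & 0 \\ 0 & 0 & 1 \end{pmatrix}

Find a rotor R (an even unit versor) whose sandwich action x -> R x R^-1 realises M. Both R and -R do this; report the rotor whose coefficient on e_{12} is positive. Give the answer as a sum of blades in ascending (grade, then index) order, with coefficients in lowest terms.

Method: write R = a + b12*e_{12} + b13*e_{13} + b23*e_{23} with a^2 + b12^2 + b13^2 + b23^2 = 1 (so R^-1 = ~R). Expanding the columns R e_j ~R gives tr M = 4a^2 - 1 and, from the antisymmetric part, M21 - M12 = -4a*b12, M13 - M31 = 4a*b13, M32 - M23 = -4a*b23.
Here tr M = \frac{923}{841}, so a^2 = (1 + tr M)/4 = \frac{441}{841} and a = ±\frac{21}{29}. Taking a = \frac{21}{29}: M21 - M12 = \frac{1680}{841}, M13 - M31 = 0, M32 - M23 = 0, giving b12 = -\frac{20}{29}, b13 = 0, b23 = 0, i.e. R = \frac{21}{29} - \frac{20}{29} e_{12}.
Its e_{12} coefficient is negative, so report the other preimage -R.
Answer: -\frac{21}{29} + \frac{20}{29} e_{12}. Sheet selection: the two-to-one cover makes ±R indistinguishable at the matrix level (trace \frac{923}{841}), so uniqueness comes from the required sign on e_{12}.


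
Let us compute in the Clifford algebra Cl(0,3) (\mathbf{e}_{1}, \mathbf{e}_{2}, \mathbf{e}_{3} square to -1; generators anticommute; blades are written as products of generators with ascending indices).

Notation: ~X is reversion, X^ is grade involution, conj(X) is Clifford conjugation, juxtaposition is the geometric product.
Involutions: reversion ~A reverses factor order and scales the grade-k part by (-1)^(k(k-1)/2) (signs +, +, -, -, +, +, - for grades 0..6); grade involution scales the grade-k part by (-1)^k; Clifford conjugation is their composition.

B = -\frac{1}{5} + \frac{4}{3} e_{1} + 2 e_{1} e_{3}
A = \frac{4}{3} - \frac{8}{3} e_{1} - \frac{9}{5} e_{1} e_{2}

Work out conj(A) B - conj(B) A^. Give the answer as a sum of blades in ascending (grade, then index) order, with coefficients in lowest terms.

first term: -\frac{172}{45} + \frac{56}{45} e_{1} + \frac{12}{5} e_{2} - \frac{16}{3} e_{3} - \frac{9}{25} e_{1} e_{2} + \frac{8}{3} e_{1} e_{3} + \frac{18}{5} e_{2} e_{3}
second term: \frac{148}{45} - \frac{104}{45} e_{1} - \frac{12}{5} e_{2} - \frac{16}{3} e_{3} + \frac{9}{25} e_{1} e_{2} - \frac{8}{3} e_{1} e_{3} - \frac{18}{5} e_{2} e_{3}
Answer: -\frac{64}{9} + \frac{32}{9} e_{1} + \frac{24}{5} e_{2} - \frac{18}{25} e_{1} e_{2} + \frac{16}{3} e_{1} e_{3} + \frac{36}{5} e_{2} e_{3}


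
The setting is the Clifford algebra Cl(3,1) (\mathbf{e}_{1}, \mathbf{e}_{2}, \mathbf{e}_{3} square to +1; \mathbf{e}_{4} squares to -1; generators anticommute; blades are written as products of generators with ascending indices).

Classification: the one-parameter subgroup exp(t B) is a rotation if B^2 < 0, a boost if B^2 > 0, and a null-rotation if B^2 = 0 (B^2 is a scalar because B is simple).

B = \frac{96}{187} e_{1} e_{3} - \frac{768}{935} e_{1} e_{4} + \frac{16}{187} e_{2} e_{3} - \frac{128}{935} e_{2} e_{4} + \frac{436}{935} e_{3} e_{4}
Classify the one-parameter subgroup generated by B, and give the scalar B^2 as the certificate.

B^2 term by term: the squares give (\frac{96}{187})^2*(e_{1} e_{3})^2 + (-\frac{768}{935})^2*(e_{1} e_{4})^2 + (\frac{16}{187})^2*(e_{2} e_{3})^2 + (-\frac{128}{935})^2*(e_{2} e_{4})^2 + (\frac{436}{935})^2*(e_{3} e_{4})^2 = \frac{9216}{34969}*(-1) + \frac{589824}{874225}*(+1) + \frac{256}{34969}*(-1) + \frac{16384}{874225}*(+1) + \frac{190096}{874225}*(+1) = \frac{16}{25} (each basis 2-blade squares to minus the product of its generators' squares); cross terms between blades sharing an index anticommute and cancel; the commuting (index-disjoint) pairs give grade-4 terms 2*c*c'*(blade product), which cancel blade by blade — e_{1} e_{2} e_{3} e_{4}: \frac{24576}{174845} - \frac{24576}{174845} = 0 — confirming B is simple. So B^2 = \frac{16}{25}.
Answer: boost, certificate B^2 = \frac{16}{25}. One invariant decides it: the square \frac{16}{25} survives every conjugation, and its sign is exactly the classification.


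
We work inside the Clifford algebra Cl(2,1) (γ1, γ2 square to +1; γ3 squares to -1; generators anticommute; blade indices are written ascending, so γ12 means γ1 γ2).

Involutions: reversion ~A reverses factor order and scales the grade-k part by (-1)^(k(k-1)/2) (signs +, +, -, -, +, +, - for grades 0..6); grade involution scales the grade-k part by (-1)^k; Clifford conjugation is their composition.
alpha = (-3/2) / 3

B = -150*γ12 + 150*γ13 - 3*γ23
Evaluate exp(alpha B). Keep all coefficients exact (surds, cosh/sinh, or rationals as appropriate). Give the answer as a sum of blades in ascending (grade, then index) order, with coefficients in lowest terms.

B^2 term by term: the squares give (-150)^2*(γ12)^2 + (150)^2*(γ13)^2 + (-3)^2*(γ23)^2 = 22500*(-1) + 22500*(+1) + 9*(+1) = 9 (each basis 2-blade squares to minus the product of its generators' squares); cross terms between blades sharing an index anticommute and cancel. So B^2 = 9.
B^2 = 9 — the series telescopes hyperbolically here: l = 3, alpha*l = -3/2, so exp(alpha B) = cosh(-3/2) + (sinh(-3/2)/3)*B = cosh(3/2) + (-sinh(3/2)/3)*B.
Answer: cosh(3/2) + 50*sinh(3/2)*γ12 - 50*sinh(3/2)*γ13 + sinh(3/2)*γ23


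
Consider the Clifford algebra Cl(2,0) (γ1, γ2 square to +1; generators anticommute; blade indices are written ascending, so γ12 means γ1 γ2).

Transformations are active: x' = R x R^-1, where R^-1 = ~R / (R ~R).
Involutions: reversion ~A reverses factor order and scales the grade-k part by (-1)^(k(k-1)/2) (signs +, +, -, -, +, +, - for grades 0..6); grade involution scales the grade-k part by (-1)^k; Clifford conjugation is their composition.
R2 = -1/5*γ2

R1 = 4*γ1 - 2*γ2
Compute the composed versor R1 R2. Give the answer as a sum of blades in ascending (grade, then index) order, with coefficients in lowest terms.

Distribute over the terms of R2 (each basis-blade product reordered to ascending indices, repeated generators contracted through their squares):
R1 (-1/5*γ2) = 2/5 - 4/5*γ12
Answer: 2/5 - 4/5*γ12


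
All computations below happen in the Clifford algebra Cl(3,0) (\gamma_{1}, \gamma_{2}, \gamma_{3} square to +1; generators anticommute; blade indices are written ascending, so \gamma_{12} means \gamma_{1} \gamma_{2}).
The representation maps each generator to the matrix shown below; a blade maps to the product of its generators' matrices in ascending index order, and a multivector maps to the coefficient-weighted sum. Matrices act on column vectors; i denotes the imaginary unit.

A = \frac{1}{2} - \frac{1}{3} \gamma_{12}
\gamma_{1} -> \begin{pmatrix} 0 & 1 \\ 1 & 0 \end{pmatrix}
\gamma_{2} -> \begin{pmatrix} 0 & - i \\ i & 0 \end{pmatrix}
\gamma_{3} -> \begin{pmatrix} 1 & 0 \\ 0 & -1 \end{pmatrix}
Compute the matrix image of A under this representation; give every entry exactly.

Bivector images (products of the table entries): rho(\gamma_{12}) = rho(\gamma_{1})rho(\gamma_{2}) = \begin{pmatrix} i & 0 \\ 0 & - i \end{pmatrix}.
M = (\frac{1}{2})*1 + (-\frac{1}{3})*rho(\gamma_{12}), summed entrywise (1 is the identity matrix):
Answer: \begin{pmatrix} \frac{1}{2} - \frac{i}{3} & 0 \\ 0 & \frac{1}{2} + \frac{i}{3} \end{pmatrix}


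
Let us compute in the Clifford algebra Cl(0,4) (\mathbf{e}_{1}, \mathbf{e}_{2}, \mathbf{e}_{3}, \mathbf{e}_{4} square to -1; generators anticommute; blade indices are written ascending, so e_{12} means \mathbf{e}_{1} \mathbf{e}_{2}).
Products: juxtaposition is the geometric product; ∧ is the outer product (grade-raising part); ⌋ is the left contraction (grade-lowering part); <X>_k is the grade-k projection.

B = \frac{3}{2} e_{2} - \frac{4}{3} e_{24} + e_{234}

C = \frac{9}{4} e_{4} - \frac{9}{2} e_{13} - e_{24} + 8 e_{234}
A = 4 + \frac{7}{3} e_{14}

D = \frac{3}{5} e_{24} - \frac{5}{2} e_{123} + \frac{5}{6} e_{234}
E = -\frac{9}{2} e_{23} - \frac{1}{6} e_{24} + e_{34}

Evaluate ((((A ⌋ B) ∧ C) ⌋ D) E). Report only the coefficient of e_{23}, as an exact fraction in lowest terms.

step 1: 6 e_{2} - \frac{16}{3} e_{24} + 4 e_{234}
step 2: \frac{27}{2} e_{24} + 27 e_{123} - 24 e_{1234}
step 3: -\frac{378}{5} + \frac{45}{4} e_{3}
step 4: -\frac{405}{8} e_{2} - \frac{45}{4} e_{4} + \frac{1701}{5} e_{23} + \frac{63}{5} e_{24} - \frac{378}{5} e_{34} + \frac{15}{8} e_{234}
Answer: \frac{1701}{5}


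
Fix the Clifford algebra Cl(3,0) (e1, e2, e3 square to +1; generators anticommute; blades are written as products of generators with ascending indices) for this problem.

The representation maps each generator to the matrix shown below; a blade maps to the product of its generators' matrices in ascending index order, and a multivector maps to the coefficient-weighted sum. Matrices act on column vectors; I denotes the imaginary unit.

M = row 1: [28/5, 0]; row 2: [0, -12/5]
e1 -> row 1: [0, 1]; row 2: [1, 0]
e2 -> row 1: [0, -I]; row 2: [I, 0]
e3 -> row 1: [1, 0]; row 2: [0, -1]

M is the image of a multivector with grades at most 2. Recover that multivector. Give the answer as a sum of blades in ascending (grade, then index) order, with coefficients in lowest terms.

Method: 1, rho(e1), rho(e2), rho(e3) form a trace-orthogonal basis of the 2x2 complex matrices (tr(X Y) = 2 if X = Y, else 0), so M = m0*1 + m1*rho(e1) + m2*rho(e2) + m3*rho(e3) with m0 = tr(M)/2 = 8/5, m1 = tr(M rho(e1))/2 = 0, m2 = tr(M rho(e2))/2 = 0, m3 = tr(M rho(e3))/2 = 4.
Multiplying table entries, the bivector images are rho(e1 e2) = I*rho(e3), rho(e1 e3) = -I*rho(e2), rho(e2 e3) = I*rho(e1); with real blade coefficients the real parts of m0..m3 are the coefficients of 1, e1, e2, e3 and the imaginary parts give the bivectors (e2 e3: Im m1, e1 e3: -Im m2, e1 e2: Im m3).
Answer: 8/5 + 4*e3


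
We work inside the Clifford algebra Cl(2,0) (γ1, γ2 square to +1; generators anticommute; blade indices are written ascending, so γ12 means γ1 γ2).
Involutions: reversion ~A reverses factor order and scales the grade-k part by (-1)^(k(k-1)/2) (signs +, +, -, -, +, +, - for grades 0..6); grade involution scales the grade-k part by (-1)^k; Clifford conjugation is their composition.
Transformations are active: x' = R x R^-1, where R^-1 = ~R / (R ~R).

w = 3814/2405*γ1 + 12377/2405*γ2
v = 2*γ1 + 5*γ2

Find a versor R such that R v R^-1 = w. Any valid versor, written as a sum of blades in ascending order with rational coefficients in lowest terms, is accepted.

The midline construction: v and w both square to 29, so reflecting in their sum 8624/2405*γ1 + 24402/2405*γ2 exchanges them.
Answer: 8624/2405*γ1 + 24402/2405*γ2


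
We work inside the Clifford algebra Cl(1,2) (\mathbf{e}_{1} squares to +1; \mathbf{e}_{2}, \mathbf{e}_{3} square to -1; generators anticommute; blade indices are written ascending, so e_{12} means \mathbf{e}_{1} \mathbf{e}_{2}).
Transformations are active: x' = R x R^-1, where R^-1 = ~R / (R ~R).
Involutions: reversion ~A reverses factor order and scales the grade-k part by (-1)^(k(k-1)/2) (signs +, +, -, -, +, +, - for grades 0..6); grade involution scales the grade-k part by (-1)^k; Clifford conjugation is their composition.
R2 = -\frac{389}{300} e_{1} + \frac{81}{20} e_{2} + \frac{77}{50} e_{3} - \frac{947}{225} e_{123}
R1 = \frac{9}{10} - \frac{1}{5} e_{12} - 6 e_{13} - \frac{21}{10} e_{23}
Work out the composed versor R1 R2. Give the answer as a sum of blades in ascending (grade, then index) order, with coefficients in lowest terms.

Distribute over the terms of R1 (each basis-blade product reordered to ascending indices, repeated generators contracted through their squares):
(\frac{9}{10}) R2 = -\frac{1167}{1000} e_{1} + \frac{729}{200} e_{2} + \frac{693}{500} e_{3} - \frac{947}{250} e_{123}
(-\frac{1}{5} e_{12}) R2 = \frac{81}{100} e_{1} - \frac{389}{1500} e_{2} + \frac{947}{1125} e_{3} - \frac{77}{250} e_{123}
(-6 e_{13}) R2 = \frac{231}{25} e_{1} - \frac{1894}{75} e_{2} - \frac{389}{50} e_{3} + \frac{243}{10} e_{123}
(-\frac{21}{10} e_{23}) R2 = -\frac{6629}{750} e_{1} + \frac{1617}{500} e_{2} - \frac{1701}{200} e_{3} + \frac{2723}{1000} e_{123}
Summing the partial products and collecting blades:
Answer: \frac{133}{3000} e_{1} - \frac{55901}{3000} e_{2} - \frac{25303}{1800} e_{3} + \frac{22927}{1000} e_{123}


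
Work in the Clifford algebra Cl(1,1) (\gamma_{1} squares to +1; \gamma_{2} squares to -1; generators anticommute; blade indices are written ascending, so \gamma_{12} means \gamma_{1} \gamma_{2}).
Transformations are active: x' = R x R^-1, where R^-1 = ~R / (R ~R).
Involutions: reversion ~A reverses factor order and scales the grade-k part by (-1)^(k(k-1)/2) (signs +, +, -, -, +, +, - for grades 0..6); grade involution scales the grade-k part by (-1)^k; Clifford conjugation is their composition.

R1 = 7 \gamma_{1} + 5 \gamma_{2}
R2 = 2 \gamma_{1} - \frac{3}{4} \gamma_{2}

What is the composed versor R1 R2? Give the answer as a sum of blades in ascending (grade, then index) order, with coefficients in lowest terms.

Distribute over the terms of R1 (each basis-blade product reordered to ascending indices, repeated generators contracted through their squares):
(7 \gamma_{1}) R2 = 14 - \frac{21}{4} \gamma_{12}
(5 \gamma_{2}) R2 = \frac{15}{4} - 10 \gamma_{12}
Summing the partial products and collecting blades:
Answer: \frac{71}{4} - \frac{61}{4} \gamma_{12}


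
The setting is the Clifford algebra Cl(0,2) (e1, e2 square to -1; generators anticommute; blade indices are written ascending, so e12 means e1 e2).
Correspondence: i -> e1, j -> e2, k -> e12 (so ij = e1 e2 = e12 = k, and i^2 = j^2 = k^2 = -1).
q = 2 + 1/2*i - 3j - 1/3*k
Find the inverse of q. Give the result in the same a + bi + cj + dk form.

In blades: q = 2 + 1/2*e1 - 3*e2 - 1/3*e12.
With qbar = 2 - 1/2*e1 + 3*e2 + 1/3*e12 (scalar fixed, mapped units negated), q qbar = 481/36 (the sum of squared coefficients), so q^-1 = qbar / (481/36) = 72/481 - 18/481*e1 + 108/481*e2 + 12/481*e12; translating back:
Answer: 72/481 - 18/481*i + 108/481*j + 12/481*k


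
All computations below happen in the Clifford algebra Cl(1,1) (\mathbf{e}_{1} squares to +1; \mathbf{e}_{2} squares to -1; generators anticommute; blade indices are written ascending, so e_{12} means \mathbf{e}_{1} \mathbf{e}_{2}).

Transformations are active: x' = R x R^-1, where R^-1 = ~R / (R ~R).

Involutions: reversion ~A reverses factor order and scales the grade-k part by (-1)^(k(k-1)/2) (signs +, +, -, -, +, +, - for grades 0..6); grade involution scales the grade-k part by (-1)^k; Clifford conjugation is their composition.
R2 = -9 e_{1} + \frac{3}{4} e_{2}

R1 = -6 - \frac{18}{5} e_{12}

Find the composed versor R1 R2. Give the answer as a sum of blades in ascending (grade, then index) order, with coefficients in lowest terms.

Distribute over the terms of R1 (each basis-blade product reordered to ascending indices, repeated generators contracted through their squares):
(-6) R2 = 54 e_{1} - \frac{9}{2} e_{2}
(-\frac{18}{5} e_{12}) R2 = \frac{27}{10} e_{1} - \frac{162}{5} e_{2}
Summing the partial products and collecting blades:
Answer: \frac{567}{10} e_{1} - \frac{369}{10} e_{2}


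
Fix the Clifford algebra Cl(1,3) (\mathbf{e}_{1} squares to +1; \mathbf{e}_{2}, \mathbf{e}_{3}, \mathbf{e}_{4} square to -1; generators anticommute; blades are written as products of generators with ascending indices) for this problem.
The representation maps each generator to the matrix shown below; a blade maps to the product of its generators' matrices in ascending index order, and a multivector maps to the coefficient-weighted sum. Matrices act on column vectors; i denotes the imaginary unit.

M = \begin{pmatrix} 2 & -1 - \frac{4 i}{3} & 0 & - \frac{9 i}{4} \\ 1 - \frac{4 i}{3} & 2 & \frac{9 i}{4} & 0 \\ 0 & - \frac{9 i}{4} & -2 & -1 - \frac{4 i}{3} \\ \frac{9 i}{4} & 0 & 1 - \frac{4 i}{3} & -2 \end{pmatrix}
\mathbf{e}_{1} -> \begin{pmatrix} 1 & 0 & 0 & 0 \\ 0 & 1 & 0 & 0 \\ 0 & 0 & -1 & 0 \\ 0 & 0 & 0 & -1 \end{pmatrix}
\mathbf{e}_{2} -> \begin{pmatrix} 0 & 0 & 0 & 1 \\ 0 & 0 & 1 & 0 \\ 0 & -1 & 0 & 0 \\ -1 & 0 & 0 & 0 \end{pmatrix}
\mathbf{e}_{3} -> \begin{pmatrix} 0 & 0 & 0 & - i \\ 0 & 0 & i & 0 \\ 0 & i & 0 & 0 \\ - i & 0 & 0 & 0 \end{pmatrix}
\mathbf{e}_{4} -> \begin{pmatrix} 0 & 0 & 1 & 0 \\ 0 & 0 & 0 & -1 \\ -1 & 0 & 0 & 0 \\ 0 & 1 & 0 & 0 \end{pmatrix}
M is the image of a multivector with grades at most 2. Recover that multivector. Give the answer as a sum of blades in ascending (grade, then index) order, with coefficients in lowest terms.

Method: the blade images are trace-orthogonal — tr(rho(e_A) rho(e_B)^-1) = 4 if A = B and 0 otherwise — and rho(e_A)^-1 = (e_A)^2 * rho(e_A) with (e_A)^2 = +1 or -1, so the coefficient of e_A in the preimage is (e_A)^2 * tr(M rho(e_A))/4.
Nonzero projections over blades of grade <= 2: e_{1}: (e_{1})^2 = +1, tr(M rho(e_{1})) = 8, coefficient 2; e_{1} e_{3}: (e_{1} e_{3})^2 = +1, tr(M rho(e_{1} e_{3})) = 9, coefficient \frac{9}{4}; e_{2} e_{4}: (e_{2} e_{4})^2 = -1, tr(M rho(e_{2} e_{4})) = 4, coefficient -1; e_{3} e_{4}: (e_{3} e_{4})^2 = -1, tr(M rho(e_{3} e_{4})) = - \frac{16}{3}, coefficient \frac{4}{3}. Every other blade of grade <= 2 projects to 0.
Answer: 2 e_{1} + \frac{9}{4} e_{1} e_{3} - e_{2} e_{4} + \frac{4}{3} e_{3} e_{4}


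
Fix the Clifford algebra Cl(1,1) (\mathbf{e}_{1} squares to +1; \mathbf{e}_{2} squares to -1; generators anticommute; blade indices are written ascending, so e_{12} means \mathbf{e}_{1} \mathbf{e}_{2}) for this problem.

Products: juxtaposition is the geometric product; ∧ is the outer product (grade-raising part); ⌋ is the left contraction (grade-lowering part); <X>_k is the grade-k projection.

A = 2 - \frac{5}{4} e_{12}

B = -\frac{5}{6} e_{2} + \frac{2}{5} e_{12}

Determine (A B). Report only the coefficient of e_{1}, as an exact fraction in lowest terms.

step 1: -\frac{1}{2} - \frac{25}{24} e_{1} - \frac{5}{3} e_{2} + \frac{4}{5} e_{12}
Answer: -\frac{25}{24}


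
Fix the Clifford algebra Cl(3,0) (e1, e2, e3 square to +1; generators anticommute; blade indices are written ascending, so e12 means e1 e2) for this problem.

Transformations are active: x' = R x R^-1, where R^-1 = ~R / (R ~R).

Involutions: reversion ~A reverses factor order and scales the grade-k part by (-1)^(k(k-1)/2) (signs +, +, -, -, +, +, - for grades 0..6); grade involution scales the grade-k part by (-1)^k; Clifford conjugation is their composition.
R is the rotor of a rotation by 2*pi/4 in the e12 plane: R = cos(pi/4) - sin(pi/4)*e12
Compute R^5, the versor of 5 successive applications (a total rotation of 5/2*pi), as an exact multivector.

Rotor phase runs at HALF the rotation angle; powers of one rotor simply add phase, so after 5 steps in e12 the phase is 5*pi/4 = 5*pi/4 and R^5 = cos(5*pi/4) - sin(5*pi/4)*e12.
cos(5*pi/4) = -sqrt(2)/2 and sin(5*pi/4) = -sqrt(2)/2, so R^5 = -sqrt(2)/2 + sqrt(2)/2*e12. The net rotation is 1/2*pi (after discarding 1 full turn, each of which contributes a factor -1 to the rotor); the rotor keeps the half-angle phase exactly.
Answer: -sqrt(2)/2 + sqrt(2)/2*e12


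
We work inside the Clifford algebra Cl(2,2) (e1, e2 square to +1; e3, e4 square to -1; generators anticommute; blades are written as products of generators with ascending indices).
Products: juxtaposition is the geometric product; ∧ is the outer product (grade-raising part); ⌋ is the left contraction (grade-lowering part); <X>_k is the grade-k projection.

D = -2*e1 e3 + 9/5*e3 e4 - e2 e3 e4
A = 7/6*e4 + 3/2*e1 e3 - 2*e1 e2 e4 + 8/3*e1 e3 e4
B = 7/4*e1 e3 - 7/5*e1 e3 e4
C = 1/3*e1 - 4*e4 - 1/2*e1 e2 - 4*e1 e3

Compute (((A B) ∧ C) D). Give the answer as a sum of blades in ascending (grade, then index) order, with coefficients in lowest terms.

step 1: 763/120 + 77/30*e4 + 49/30*e1 e3 + 14/5*e2 e3 + 49/24*e1 e3 e4 + 7/2*e2 e3 e4
step 2: 763/360*e1 - 763/30*e4 - 763/240*e1 e2 - 763/30*e1 e3 - 77/90*e1 e4 + 14/15*e1 e2 e3 - 77/60*e1 e2 e4 - 84/5*e1 e3 e4 - 56/5*e2 e3 e4 - 7/6*e1 e2 e3 e4
step 3: 119/3 + 4361/150*e1 + 1652/75*e2 - 45017/900*e3 + 168/5*e4 - 147/10*e1 e2 - 847/300*e1 e3 + 6727/150*e1 e4 - 763/24*e2 e3 - 7/3*e2 e4 + 77/45*e3 e4 - 2849/900*e1 e2 e3 + 203/150*e1 e2 e4 + 69433/1200*e1 e3 e4 - 77/30*e2 e3 e4 - 28231/3600*e1 e2 e3 e4
Answer: 119/3 + 4361/150*e1 + 1652/75*e2 - 45017/900*e3 + 168/5*e4 - 147/10*e1 e2 - 847/300*e1 e3 + 6727/150*e1 e4 - 763/24*e2 e3 - 7/3*e2 e4 + 77/45*e3 e4 - 2849/900*e1 e2 e3 + 203/150*e1 e2 e4 + 69433/1200*e1 e3 e4 - 77/30*e2 e3 e4 - 28231/3600*e1 e2 e3 e4


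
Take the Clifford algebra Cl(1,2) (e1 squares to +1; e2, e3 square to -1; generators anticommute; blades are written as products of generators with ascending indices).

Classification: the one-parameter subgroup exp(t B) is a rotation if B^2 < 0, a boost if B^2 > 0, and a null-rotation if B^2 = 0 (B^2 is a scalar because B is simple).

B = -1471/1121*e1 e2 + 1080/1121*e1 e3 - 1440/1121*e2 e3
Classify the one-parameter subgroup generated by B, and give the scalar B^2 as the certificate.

B^2 term by term: the squares give (-1471/1121)^2*(e1 e2)^2 + (1080/1121)^2*(e1 e3)^2 + (-1440/1121)^2*(e2 e3)^2 = 2163841/1256641*(+1) + 1166400/1256641*(+1) + 2073600/1256641*(-1) = 1 (each basis 2-blade squares to minus the product of its generators' squares); cross terms between blades sharing an index anticommute and cancel. So B^2 = 1.
Answer: boost, certificate B^2 = 1. One invariant decides it: the square 1 survives every conjugation, and its sign is exactly the classification.


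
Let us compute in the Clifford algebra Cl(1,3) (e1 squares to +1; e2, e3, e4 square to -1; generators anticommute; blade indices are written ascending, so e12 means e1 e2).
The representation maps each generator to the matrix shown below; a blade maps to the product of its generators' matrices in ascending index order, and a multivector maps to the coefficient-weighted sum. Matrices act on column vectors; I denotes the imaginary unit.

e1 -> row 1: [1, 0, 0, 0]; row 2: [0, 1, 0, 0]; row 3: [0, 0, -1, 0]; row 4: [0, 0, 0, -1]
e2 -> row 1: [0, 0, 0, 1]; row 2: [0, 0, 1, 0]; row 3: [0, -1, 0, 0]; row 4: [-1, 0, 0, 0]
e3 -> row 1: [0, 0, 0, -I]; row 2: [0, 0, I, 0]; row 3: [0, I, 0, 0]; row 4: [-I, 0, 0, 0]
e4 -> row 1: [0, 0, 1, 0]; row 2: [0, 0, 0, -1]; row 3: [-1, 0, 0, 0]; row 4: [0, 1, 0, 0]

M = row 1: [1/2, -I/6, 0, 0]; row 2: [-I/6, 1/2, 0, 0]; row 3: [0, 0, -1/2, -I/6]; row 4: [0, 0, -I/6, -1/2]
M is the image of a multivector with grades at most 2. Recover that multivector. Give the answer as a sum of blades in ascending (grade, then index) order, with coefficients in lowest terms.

Method: the blade images are trace-orthogonal — tr(rho(e_A) rho(e_B)^-1) = 4 if A = B and 0 otherwise — and rho(e_A)^-1 = (e_A)^2 * rho(e_A) with (e_A)^2 = +1 or -1, so the coefficient of e_A in the preimage is (e_A)^2 * tr(M rho(e_A))/4.
Nonzero projections over blades of grade <= 2: e1: (e1)^2 = +1, tr(M rho(e1)) = 2, coefficient 1/2; e34: (e34)^2 = -1, tr(M rho(e34)) = -2/3, coefficient 1/6. Every other blade of grade <= 2 projects to 0.
Answer: 1/2*e1 + 1/6*e34


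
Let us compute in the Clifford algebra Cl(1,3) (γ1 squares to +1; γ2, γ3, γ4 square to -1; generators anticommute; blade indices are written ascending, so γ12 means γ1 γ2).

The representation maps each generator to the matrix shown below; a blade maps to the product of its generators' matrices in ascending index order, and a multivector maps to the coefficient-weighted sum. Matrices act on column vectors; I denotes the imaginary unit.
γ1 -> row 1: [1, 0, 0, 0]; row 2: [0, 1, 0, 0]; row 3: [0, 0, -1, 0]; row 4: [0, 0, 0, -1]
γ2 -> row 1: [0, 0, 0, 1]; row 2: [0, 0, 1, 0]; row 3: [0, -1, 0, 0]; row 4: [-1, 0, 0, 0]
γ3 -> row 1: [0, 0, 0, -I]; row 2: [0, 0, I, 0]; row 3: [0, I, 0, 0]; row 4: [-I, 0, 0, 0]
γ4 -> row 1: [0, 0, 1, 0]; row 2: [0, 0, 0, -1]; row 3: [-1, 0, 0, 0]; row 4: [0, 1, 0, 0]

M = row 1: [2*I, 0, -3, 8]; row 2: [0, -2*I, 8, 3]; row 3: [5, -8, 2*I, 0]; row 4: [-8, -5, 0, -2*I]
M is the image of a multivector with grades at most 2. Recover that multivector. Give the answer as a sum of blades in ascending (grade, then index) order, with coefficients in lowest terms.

Method: the blade images are trace-orthogonal — tr(rho(e_A) rho(e_B)^-1) = 4 if A = B and 0 otherwise — and rho(e_A)^-1 = (e_A)^2 * rho(e_A) with (e_A)^2 = +1 or -1, so the coefficient of e_A in the preimage is (e_A)^2 * tr(M rho(e_A))/4.
Nonzero projections over blades of grade <= 2: γ2: (γ2)^2 = -1, tr(M rho(γ2)) = -32, coefficient 8; γ4: (γ4)^2 = -1, tr(M rho(γ4)) = 16, coefficient -4; γ14: (γ14)^2 = +1, tr(M rho(γ14)) = 4, coefficient 1; γ23: (γ23)^2 = -1, tr(M rho(γ23)) = 8, coefficient -2. Every other blade of grade <= 2 projects to 0.
Answer: 8*γ2 - 4*γ4 + γ14 - 2*γ23


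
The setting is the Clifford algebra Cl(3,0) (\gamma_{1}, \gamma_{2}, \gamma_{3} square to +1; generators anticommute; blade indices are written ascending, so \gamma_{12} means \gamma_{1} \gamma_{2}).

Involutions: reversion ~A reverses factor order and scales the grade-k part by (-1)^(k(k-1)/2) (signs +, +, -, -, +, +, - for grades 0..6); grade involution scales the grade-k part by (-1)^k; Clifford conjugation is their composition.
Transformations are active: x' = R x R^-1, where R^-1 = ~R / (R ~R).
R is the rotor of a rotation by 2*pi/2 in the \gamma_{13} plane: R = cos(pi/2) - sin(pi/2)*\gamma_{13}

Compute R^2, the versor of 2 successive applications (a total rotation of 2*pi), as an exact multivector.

Because a rotor carries half the rotation angle, composing 2 copies of this \gamma_{13}-plane rotor multiplies the phase: 2*(pi/2) = \pi, hence R^2 = cos(\pi) - sin(\pi)*\gamma_{13}.
cos(\pi) = -1 and sin(\pi) = 0, so R^2 = -1. The total rotation 2*pi is 1 full turn, so every vector returns to itself, yet the rotor is -1, on the OTHER sheet of the double cover (an odd number of 2*pi turns).
Answer: -1


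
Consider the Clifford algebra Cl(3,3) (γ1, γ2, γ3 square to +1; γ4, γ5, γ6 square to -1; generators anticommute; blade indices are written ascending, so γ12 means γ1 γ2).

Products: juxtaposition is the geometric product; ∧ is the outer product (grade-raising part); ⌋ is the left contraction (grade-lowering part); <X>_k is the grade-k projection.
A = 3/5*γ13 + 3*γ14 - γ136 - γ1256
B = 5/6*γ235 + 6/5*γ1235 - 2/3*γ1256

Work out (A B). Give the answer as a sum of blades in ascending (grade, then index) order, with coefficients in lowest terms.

step 1: 2/3 + 18/25*γ25 + 6/5*γ36 - 1/2*γ125 - 5/6*γ136 + 2/3*γ235 - 6/5*γ256 - 5/6*γ1256 - 18/5*γ2345 - 2/5*γ2356 - 2*γ2456 + 5/2*γ12345
Answer: 2/3 + 18/25*γ25 + 6/5*γ36 - 1/2*γ125 - 5/6*γ136 + 2/3*γ235 - 6/5*γ256 - 5/6*γ1256 - 18/5*γ2345 - 2/5*γ2356 - 2*γ2456 + 5/2*γ12345


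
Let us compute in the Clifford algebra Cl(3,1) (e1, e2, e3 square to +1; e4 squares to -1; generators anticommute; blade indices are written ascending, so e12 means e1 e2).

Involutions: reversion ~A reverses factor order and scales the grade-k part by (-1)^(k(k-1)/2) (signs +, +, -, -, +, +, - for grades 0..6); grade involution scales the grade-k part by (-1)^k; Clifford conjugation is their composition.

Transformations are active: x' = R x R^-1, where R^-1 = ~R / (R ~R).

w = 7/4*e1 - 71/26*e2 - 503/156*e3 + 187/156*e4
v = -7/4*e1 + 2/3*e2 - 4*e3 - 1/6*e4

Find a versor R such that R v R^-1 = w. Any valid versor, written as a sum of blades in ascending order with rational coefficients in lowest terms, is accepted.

The midline construction: v and w both square to 935/48, so reflecting in their sum -161/78*e2 - 1127/156*e3 + 161/156*e4 exchanges them.
Answer: -161/78*e2 - 1127/156*e3 + 161/156*e4


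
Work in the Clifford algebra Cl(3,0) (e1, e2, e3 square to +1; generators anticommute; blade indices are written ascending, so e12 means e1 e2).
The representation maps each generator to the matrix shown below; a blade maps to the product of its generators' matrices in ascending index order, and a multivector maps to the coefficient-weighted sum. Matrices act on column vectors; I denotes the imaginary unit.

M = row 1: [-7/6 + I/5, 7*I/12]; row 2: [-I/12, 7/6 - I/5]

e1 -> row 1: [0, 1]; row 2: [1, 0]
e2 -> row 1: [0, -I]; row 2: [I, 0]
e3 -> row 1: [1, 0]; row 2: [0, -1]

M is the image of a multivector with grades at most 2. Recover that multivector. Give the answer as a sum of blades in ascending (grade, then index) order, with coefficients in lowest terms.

Method: 1, rho(e1), rho(e2), rho(e3) form a trace-orthogonal basis of the 2x2 complex matrices (tr(X Y) = 2 if X = Y, else 0), so M = m0*1 + m1*rho(e1) + m2*rho(e2) + m3*rho(e3) with m0 = tr(M)/2 = 0, m1 = tr(M rho(e1))/2 = I/4, m2 = tr(M rho(e2))/2 = -1/3, m3 = tr(M rho(e3))/2 = -7/6 + I/5.
Multiplying table entries, the bivector images are rho(e12) = I*rho(e3), rho(e13) = -I*rho(e2), rho(e23) = I*rho(e1); with real blade coefficients the real parts of m0..m3 are the coefficients of 1, e1, e2, e3 and the imaginary parts give the bivectors (e23: Im m1, e13: -Im m2, e12: Im m3).
Answer: -1/3*e2 - 7/6*e3 + 1/5*e12 + 1/4*e23


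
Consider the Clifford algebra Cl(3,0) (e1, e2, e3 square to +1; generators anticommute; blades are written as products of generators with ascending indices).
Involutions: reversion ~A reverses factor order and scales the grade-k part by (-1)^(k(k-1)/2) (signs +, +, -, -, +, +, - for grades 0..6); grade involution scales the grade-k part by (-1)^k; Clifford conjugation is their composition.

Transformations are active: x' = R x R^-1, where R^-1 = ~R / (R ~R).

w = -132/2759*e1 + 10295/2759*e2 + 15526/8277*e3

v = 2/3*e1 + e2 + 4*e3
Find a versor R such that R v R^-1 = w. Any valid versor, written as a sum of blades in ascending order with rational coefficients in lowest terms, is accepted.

Why this works: both vectors square to 157/9, so q(v) = q(w) and R = v + w = 5122/8277*e1 + 13054/2759*e2 + 48634/8277*e3 carries v to w — its own direction survives, the complement (v - w)/2 flips.
Answer: 5122/8277*e1 + 13054/2759*e2 + 48634/8277*e3


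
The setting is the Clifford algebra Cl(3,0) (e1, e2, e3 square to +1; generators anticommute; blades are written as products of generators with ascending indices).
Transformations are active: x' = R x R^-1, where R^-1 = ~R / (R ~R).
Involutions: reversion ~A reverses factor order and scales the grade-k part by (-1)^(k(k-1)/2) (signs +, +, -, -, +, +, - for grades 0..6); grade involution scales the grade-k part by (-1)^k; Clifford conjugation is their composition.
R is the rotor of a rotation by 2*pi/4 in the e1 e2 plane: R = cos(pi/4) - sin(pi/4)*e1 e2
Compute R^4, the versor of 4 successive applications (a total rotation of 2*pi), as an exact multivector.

The rotor phase is half the rotation angle and phases add under composition, so 4 steps in the e1 e2 plane accumulate phase 4*(pi/4) = pi: R^4 = cos(pi) - sin(pi)*e1 e2.
cos(pi) = -1 and sin(pi) = 0, so R^4 = -1. The total rotation 2*pi is 1 full turn, so every vector returns to itself, yet the rotor is -1, on the OTHER sheet of the double cover (an odd number of 2*pi turns).
Answer: -1


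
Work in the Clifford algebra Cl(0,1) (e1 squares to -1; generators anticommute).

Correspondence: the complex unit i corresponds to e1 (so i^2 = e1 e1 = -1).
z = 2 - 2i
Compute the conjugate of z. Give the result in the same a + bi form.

In blades: z = 2 - 2*e1.
Conjugation here is Clifford conjugation: the scalar is fixed and the grade-1 and grade-2 blades all flip sign, giving 2 + 2*e1; translating back:
Answer: 2 + 2i


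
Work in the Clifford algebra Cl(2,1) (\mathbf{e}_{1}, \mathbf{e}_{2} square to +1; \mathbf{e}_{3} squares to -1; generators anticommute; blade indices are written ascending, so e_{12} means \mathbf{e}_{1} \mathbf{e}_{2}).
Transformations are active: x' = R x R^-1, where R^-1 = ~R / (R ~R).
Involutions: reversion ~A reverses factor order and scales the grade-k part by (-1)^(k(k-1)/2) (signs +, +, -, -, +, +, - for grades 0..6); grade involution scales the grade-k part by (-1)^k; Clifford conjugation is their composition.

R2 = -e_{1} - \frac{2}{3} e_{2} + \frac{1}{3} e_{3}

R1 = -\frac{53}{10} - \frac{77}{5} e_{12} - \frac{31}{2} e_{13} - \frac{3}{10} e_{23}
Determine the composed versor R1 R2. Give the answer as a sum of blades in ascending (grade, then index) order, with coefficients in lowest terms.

Distribute over the terms of R2 (each basis-blade product reordered to ascending indices, repeated generators contracted through their squares):
R1 (-e_{1}) = \frac{53}{10} e_{1} - \frac{77}{5} e_{2} - \frac{31}{2} e_{3} + \frac{3}{10} e_{123}
R1 (-\frac{2}{3} e_{2}) = \frac{154}{15} e_{1} + \frac{53}{15} e_{2} - \frac{1}{5} e_{3} - \frac{31}{3} e_{123}
R1 (\frac{1}{3} e_{3}) = \frac{31}{6} e_{1} + \frac{1}{10} e_{2} - \frac{53}{30} e_{3} - \frac{77}{15} e_{123}
Summing the partial products and collecting blades:
Answer: \frac{311}{15} e_{1} - \frac{353}{30} e_{2} - \frac{262}{15} e_{3} - \frac{91}{6} e_{123}


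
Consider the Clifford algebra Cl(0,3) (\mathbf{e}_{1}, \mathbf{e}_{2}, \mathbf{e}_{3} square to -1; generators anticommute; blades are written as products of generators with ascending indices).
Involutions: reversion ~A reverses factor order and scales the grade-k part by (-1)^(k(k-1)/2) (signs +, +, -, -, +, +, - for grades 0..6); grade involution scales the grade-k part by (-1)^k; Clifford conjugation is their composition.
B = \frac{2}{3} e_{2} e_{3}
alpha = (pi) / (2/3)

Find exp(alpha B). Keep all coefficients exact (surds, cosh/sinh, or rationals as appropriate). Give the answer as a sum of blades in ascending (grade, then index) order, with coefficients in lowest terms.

B^2 = (\frac{2}{3})^2*(e_{2} e_{3})^2 = \frac{4}{9}*(-1) = -\frac{4}{9} (a basis 2-blade squares to minus the product of its generators' squares).
B^2 = -\frac{4}{9} — the series telescopes trigonometrically here: l = \frac{2}{3}, alpha*l = \pi, so exp(alpha B) = cos(\pi) + (sin(\pi)/(\frac{2}{3}))*B = -1 + (0)*B.
Answer: -1


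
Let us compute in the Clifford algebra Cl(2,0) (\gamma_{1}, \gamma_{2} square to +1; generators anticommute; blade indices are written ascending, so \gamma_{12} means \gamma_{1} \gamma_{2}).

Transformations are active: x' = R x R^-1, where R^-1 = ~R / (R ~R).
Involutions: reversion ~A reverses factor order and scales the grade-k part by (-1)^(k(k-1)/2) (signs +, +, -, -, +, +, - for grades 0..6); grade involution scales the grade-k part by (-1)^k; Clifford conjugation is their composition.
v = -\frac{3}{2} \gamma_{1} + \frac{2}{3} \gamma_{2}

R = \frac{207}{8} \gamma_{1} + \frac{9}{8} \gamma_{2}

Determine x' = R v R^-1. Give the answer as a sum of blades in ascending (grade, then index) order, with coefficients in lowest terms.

~R = \frac{207}{8} \gamma_{1} + \frac{9}{8} \gamma_{2}, and R ~R = \frac{21465}{32}, so R^-1 = ~R / (\frac{21465}{32}).
R v = -\frac{609}{16} + \frac{303}{16} \gamma_{12}
Answer: -\frac{1142}{795} \gamma_{1} - \frac{421}{530} \gamma_{2}
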